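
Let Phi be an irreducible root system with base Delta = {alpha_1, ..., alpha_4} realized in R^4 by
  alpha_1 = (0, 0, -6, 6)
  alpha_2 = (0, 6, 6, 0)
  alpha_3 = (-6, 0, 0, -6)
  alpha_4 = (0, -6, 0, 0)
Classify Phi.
B_4

Compute the Cartan integers a_ij = 2(alpha_i, alpha_j)/(alpha_j, alpha_j); the resulting 4x4 Cartan matrix is
[[2, -1, -1, 0], [-1, 2, 0, -2], [-1, 0, 2, 0], [0, -1, 0, 2]].
The roots have two lengths (squared-length ratio 2:1); the short ones are alpha_{4}. The associated Dynkin diagram is a chain of 4 nodes with a double edge at one end; the terminal node there is the unique short simple root (B_4), so the type is B_4 (the algebra so(9)).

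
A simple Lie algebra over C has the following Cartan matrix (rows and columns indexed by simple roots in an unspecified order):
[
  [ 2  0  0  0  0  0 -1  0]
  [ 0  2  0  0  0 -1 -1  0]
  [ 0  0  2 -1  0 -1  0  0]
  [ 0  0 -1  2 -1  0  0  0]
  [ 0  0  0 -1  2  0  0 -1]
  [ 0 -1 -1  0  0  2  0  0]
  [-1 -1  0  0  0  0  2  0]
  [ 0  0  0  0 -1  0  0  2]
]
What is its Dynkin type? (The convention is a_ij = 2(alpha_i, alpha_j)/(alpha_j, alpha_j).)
The matrix has rank 8 with 2's on the diagonal. Reading the off-diagonal entries as Dynkin edges (a single edge where a_ij = a_ji = -1; a double or triple edge where a_ij * a_ji = 2 or 3), the diagram is a chain of 8 nodes with single edges (A_8). One simple-root ordering that puts it in standard form is (alpha_8, alpha_5, alpha_4, alpha_3, alpha_6, alpha_2, alpha_7, alpha_1). So the algebra is type A_8, i.e. sl(9).

type A_8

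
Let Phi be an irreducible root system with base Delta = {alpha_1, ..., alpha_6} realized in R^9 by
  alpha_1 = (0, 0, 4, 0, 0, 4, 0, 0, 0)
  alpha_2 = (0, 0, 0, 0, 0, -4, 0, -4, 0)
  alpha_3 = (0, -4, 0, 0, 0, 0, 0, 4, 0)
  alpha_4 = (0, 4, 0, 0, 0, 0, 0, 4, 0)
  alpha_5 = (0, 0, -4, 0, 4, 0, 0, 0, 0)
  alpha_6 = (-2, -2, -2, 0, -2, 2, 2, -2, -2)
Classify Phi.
Compute the Cartan integers a_ij = 2(alpha_i, alpha_j)/(alpha_j, alpha_j); the resulting 6x6 Cartan matrix is
[[2, -1, 0, 0, -1, 0], [-1, 2, -1, -1, 0, 0], [0, -1, 2, 0, 0, 0], [0, -1, 0, 2, 0, -1], [-1, 0, 0, 0, 2, 0], [0, 0, 0, -1, 0, 2]].
All simple roots have the same length, so the diagram is simply laced. The associated Dynkin diagram is a chain of 5 nodes with one extra node attached to the third node from one end (E_6), so the type is E_6.

type E_6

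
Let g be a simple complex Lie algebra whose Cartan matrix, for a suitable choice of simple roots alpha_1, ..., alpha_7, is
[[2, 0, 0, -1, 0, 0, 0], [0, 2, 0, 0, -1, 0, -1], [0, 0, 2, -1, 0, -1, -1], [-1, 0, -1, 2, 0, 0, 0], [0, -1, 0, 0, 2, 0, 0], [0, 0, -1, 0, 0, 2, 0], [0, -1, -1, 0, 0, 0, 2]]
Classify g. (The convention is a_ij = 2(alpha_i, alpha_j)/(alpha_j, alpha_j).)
The matrix has rank 7 with 2's on the diagonal. Reading the off-diagonal entries as Dynkin edges (a single edge where a_ij = a_ji = -1; a double or triple edge where a_ij * a_ji = 2 or 3), the diagram is a chain of 6 nodes with one extra node attached to the third node from one end (E_7). One simple-root ordering that puts it in standard form is (alpha_1, alpha_6, alpha_4, alpha_3, alpha_7, alpha_2, alpha_5). So the algebra is type E_7.

E7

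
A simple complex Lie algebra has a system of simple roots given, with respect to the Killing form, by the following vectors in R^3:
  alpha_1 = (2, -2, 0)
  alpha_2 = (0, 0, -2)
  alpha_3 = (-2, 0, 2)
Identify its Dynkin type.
B_3

Compute the Cartan integers a_ij = 2(alpha_i, alpha_j)/(alpha_j, alpha_j); the resulting 3x3 Cartan matrix is
[[2, 0, -1], [0, 2, -1], [-1, -2, 2]].
The roots have two lengths (squared-length ratio 2:1); the short ones are alpha_{2}. The associated Dynkin diagram is a chain of 3 nodes with a double edge at one end; the terminal node there is the unique short simple root (B_3), so the type is B_3 (the algebra so(7)).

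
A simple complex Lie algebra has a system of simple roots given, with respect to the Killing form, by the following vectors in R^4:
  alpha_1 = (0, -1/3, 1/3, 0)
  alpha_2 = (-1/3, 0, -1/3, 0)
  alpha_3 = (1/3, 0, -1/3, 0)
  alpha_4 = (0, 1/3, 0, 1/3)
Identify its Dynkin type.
D_4 (so(8))

Compute the Cartan integers a_ij = 2(alpha_i, alpha_j)/(alpha_j, alpha_j); the resulting 4x4 Cartan matrix is
[[2, -1, -1, -1], [-1, 2, 0, 0], [-1, 0, 2, 0], [-1, 0, 0, 2]].
All simple roots have the same length, so the diagram is simply laced. The associated Dynkin diagram is a chain of 2 nodes with a fork of two nodes at one end (D_4), so the type is D_4 (the algebra so(8)).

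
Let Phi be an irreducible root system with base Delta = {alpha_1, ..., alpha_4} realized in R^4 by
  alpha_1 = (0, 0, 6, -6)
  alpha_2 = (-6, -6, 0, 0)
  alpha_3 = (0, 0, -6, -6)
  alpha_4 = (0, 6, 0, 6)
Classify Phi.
D_4

Compute the Cartan integers a_ij = 2(alpha_i, alpha_j)/(alpha_j, alpha_j); the resulting 4x4 Cartan matrix is
[[2, 0, 0, -1], [0, 2, 0, -1], [0, 0, 2, -1], [-1, -1, -1, 2]].
All simple roots have the same length, so the diagram is simply laced. The associated Dynkin diagram is a chain of 2 nodes with a fork of two nodes at one end (D_4), so the type is D_4 (the algebra so(8)).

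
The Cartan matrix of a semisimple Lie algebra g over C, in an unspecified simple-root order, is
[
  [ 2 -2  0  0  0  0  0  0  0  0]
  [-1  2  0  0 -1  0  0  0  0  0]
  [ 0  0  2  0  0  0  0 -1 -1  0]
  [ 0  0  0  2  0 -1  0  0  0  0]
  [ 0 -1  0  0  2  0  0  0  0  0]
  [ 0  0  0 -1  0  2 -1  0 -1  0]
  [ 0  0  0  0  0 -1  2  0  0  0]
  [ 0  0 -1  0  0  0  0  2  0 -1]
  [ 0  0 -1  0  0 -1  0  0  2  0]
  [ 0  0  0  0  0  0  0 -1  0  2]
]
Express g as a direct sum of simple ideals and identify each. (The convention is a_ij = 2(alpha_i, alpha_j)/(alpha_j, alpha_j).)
The diagram associated to this matrix has two connected components: the simple roots {alpha_1, alpha_2, alpha_5} form a chain of 3 nodes with a double edge at one end; the terminal node there is the unique long simple root (C_3), and {alpha_3, alpha_4, alpha_6, alpha_7, alpha_8, alpha_9, alpha_10} form a chain of 5 nodes with a fork of two nodes at one end (D_7). A semisimple Lie algebra decomposes uniquely as the direct sum of simple ideals, one per connected component of its Dynkin diagram, so g ≅ C_3 ⊕ D_7 (dimension 21 + 91 = 112).

type C_3 + type D_7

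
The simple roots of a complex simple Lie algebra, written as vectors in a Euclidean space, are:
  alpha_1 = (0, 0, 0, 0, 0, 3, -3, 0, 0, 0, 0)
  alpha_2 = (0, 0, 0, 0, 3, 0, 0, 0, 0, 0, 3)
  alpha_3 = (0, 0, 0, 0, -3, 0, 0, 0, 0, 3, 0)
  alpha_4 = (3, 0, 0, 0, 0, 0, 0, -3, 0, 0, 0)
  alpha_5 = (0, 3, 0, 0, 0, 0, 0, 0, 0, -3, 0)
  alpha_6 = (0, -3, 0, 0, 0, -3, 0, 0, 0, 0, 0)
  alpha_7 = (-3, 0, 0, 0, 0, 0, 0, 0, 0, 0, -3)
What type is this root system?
A7

Compute the Cartan integers a_ij = 2(alpha_i, alpha_j)/(alpha_j, alpha_j); the resulting 7x7 Cartan matrix is
[[2, 0, 0, 0, 0, -1, 0], [0, 2, -1, 0, 0, 0, -1], [0, -1, 2, 0, -1, 0, 0], [0, 0, 0, 2, 0, 0, -1], [0, 0, -1, 0, 2, -1, 0], [-1, 0, 0, 0, -1, 2, 0], [0, -1, 0, -1, 0, 0, 2]].
All simple roots have the same length, so the diagram is simply laced. The associated Dynkin diagram is a chain of 7 nodes with single edges (A_7), so the type is A_7 (the algebra sl(8)).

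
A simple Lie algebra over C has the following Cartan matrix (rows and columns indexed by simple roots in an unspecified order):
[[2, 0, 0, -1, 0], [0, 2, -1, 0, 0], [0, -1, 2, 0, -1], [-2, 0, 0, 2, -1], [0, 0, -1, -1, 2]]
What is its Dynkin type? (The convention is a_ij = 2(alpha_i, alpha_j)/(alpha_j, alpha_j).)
type B_5

The matrix has rank 5 with 2's on the diagonal. Reading the off-diagonal entries as Dynkin edges (a single edge where a_ij = a_ji = -1; a double or triple edge where a_ij * a_ji = 2 or 3), the diagram is a chain of 5 nodes with a double edge at one end; the terminal node there is the unique short simple root (B_5). One simple-root ordering that puts it in standard form is (alpha_2, alpha_3, alpha_5, alpha_4, alpha_1). So the algebra is type B_5, i.e. so(11).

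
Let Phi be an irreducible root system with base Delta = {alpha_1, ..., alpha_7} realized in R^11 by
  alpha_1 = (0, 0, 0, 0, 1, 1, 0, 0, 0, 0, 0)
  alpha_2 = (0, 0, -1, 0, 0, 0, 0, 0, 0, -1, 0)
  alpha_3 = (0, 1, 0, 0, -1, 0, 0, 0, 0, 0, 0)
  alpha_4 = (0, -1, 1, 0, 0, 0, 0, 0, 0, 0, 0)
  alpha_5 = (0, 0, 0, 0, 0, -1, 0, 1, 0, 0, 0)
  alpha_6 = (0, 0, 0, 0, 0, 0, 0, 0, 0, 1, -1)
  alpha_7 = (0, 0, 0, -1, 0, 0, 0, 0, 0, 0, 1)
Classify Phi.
Compute the Cartan integers a_ij = 2(alpha_i, alpha_j)/(alpha_j, alpha_j); the resulting 7x7 Cartan matrix is
[[2, 0, -1, 0, -1, 0, 0], [0, 2, 0, -1, 0, -1, 0], [-1, 0, 2, -1, 0, 0, 0], [0, -1, -1, 2, 0, 0, 0], [-1, 0, 0, 0, 2, 0, 0], [0, -1, 0, 0, 0, 2, -1], [0, 0, 0, 0, 0, -1, 2]].
All simple roots have the same length, so the diagram is simply laced. The associated Dynkin diagram is a chain of 7 nodes with single edges (A_7), so the type is A_7 (the algebra sl(8)).

type A_7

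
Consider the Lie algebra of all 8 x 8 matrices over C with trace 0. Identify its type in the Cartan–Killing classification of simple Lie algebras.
A_7

This is sl(8), which has dimension 8^2 - 1 = 63 and rank 8 - 1 = 7 (a Cartan subalgebra is the diagonal traceless matrices). In the classification of classical Lie algebras, the special linear algebra sl(n+1) has type A_n; here n = 7, so the Dynkin diagram is a chain of 7 nodes with single edges (A_7). Hence the type is A_7.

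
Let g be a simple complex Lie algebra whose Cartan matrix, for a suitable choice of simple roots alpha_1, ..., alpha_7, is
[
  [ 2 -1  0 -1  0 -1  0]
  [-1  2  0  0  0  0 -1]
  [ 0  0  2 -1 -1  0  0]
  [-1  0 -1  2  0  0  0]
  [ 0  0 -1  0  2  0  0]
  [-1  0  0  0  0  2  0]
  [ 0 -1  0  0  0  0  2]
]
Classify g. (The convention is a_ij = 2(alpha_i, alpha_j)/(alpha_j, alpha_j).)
E7

The matrix has rank 7 with 2's on the diagonal. Reading the off-diagonal entries as Dynkin edges (a single edge where a_ij = a_ji = -1; a double or triple edge where a_ij * a_ji = 2 or 3), the diagram is a chain of 6 nodes with one extra node attached to the third node from one end (E_7). One simple-root ordering that puts it in standard form is (alpha_7, alpha_6, alpha_2, alpha_1, alpha_4, alpha_3, alpha_5). So the algebra is type E_7.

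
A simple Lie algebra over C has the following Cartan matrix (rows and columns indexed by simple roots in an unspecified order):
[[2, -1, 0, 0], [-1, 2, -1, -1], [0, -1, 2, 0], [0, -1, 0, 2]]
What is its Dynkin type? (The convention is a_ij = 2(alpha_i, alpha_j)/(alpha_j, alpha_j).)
D_4 (so(8))

The matrix has rank 4 with 2's on the diagonal. Reading the off-diagonal entries as Dynkin edges (a single edge where a_ij = a_ji = -1; a double or triple edge where a_ij * a_ji = 2 or 3), the diagram is a chain of 2 nodes with a fork of two nodes at one end (D_4). One simple-root ordering that puts it in standard form is (alpha_1, alpha_2, alpha_3, alpha_4). So the algebra is type D_4, i.e. so(8).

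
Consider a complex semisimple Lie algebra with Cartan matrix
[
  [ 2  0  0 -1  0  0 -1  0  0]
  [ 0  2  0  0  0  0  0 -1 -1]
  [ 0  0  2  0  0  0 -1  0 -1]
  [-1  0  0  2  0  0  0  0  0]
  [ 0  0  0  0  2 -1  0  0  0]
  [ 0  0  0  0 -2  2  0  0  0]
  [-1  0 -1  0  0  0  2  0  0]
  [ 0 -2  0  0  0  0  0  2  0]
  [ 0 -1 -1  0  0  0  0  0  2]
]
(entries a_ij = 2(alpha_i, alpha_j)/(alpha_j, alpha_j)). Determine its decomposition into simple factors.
B2 ⊕ C7

The diagram associated to this matrix has two connected components: the simple roots {alpha_5, alpha_6} form a chain of 2 nodes with a double edge at one end; the terminal node there is the unique short simple root (B_2), and {alpha_1, alpha_2, alpha_3, alpha_4, alpha_7, alpha_8, alpha_9} form a chain of 7 nodes with a double edge at one end; the terminal node there is the unique long simple root (C_7). A semisimple Lie algebra decomposes uniquely as the direct sum of simple ideals, one per connected component of its Dynkin diagram, so g ≅ B_2 ⊕ C_7 (dimension 10 + 105 = 115).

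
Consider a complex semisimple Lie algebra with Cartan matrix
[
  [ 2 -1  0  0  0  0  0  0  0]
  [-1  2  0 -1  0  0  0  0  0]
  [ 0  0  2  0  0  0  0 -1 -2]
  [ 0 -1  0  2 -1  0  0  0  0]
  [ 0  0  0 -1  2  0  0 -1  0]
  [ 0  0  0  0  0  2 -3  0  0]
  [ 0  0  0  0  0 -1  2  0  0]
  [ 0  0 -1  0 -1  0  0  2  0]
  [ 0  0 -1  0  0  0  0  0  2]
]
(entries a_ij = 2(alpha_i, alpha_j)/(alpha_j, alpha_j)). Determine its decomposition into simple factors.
B_7 ⊕ G_2

The diagram associated to this matrix has two connected components: the simple roots {alpha_1, alpha_2, alpha_3, alpha_4, alpha_5, alpha_8, alpha_9} form a chain of 7 nodes with a double edge at one end; the terminal node there is the unique short simple root (B_7), and {alpha_6, alpha_7} form two nodes joined by a triple edge (G_2). A semisimple Lie algebra decomposes uniquely as the direct sum of simple ideals, one per connected component of its Dynkin diagram, so g ≅ B_7 ⊕ G_2 (dimension 105 + 14 = 119).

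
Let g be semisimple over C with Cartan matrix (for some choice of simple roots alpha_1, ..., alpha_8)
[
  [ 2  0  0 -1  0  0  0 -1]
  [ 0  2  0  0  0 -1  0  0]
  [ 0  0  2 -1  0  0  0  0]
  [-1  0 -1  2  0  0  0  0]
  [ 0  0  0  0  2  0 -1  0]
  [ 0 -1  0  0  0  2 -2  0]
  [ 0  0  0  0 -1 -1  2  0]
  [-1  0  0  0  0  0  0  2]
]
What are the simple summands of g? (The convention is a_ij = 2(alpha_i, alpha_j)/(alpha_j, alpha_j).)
The diagram associated to this matrix has two connected components: the simple roots {alpha_1, alpha_3, alpha_4, alpha_8} form a chain of 4 nodes with single edges (A_4), and {alpha_2, alpha_5, alpha_6, alpha_7} form a chain of 4 nodes with a double edge between the middle two (F_4). A semisimple Lie algebra decomposes uniquely as the direct sum of simple ideals, one per connected component of its Dynkin diagram, so g ≅ A_4 ⊕ F_4 (dimension 24 + 52 = 76).

type A_4 + type F_4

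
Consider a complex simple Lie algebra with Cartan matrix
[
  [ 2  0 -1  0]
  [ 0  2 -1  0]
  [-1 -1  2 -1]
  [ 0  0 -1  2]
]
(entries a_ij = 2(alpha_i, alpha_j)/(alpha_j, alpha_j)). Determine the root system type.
The matrix has rank 4 with 2's on the diagonal. Reading the off-diagonal entries as Dynkin edges (a single edge where a_ij = a_ji = -1; a double or triple edge where a_ij * a_ji = 2 or 3), the diagram is a chain of 2 nodes with a fork of two nodes at one end (D_4). One simple-root ordering that puts it in standard form is (alpha_1, alpha_3, alpha_2, alpha_4). So the algebra is type D_4, i.e. so(8).

D_4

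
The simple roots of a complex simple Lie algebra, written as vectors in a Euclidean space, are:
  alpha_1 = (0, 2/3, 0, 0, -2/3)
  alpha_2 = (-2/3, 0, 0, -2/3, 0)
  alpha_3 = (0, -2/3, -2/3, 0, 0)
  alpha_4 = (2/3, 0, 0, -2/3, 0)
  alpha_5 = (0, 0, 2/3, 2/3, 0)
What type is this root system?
Compute the Cartan integers a_ij = 2(alpha_i, alpha_j)/(alpha_j, alpha_j); the resulting 5x5 Cartan matrix is
[[2, 0, -1, 0, 0], [0, 2, 0, 0, -1], [-1, 0, 2, 0, -1], [0, 0, 0, 2, -1], [0, -1, -1, -1, 2]].
All simple roots have the same length, so the diagram is simply laced. The associated Dynkin diagram is a chain of 3 nodes with a fork of two nodes at one end (D_5), so the type is D_5 (the algebra so(10)).

type D_5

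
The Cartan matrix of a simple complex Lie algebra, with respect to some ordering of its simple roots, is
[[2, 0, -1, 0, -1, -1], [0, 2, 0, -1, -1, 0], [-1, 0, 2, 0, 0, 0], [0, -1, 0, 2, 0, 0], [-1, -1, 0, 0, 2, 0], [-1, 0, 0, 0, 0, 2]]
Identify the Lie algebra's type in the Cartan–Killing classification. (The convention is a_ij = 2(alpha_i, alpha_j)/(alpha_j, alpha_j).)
D6

The matrix has rank 6 with 2's on the diagonal. Reading the off-diagonal entries as Dynkin edges (a single edge where a_ij = a_ji = -1; a double or triple edge where a_ij * a_ji = 2 or 3), the diagram is a chain of 4 nodes with a fork of two nodes at one end (D_6). One simple-root ordering that puts it in standard form is (alpha_4, alpha_2, alpha_5, alpha_1, alpha_6, alpha_3). So the algebra is type D_6, i.e. so(12).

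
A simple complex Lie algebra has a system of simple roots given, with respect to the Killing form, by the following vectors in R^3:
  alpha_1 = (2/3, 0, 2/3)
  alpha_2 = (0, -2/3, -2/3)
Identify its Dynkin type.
Compute the Cartan integers a_ij = 2(alpha_i, alpha_j)/(alpha_j, alpha_j); the resulting 2x2 Cartan matrix is
[[2, -1], [-1, 2]].
All simple roots have the same length, so the diagram is simply laced. The associated Dynkin diagram is a chain of 2 nodes with single edges (A_2), so the type is A_2 (the algebra sl(3)).

A2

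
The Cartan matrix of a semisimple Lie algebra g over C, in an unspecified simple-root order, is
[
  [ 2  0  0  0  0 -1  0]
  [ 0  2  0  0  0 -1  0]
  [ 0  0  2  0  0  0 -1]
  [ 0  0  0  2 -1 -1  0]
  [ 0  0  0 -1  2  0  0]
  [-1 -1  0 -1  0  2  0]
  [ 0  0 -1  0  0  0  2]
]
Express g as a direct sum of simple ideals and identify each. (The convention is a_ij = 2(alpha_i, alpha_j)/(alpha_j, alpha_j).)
A_2 ⊕ D_5

The diagram associated to this matrix has two connected components: the simple roots {alpha_3, alpha_7} form a chain of 2 nodes with single edges (A_2), and {alpha_1, alpha_2, alpha_4, alpha_5, alpha_6} form a chain of 3 nodes with a fork of two nodes at one end (D_5). A semisimple Lie algebra decomposes uniquely as the direct sum of simple ideals, one per connected component of its Dynkin diagram, so g ≅ A_2 ⊕ D_5 (dimension 8 + 45 = 53).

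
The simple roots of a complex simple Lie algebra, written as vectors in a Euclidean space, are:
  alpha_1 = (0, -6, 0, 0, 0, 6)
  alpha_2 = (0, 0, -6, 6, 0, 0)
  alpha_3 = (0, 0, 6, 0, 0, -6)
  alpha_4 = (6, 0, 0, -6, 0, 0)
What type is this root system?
A_4

Compute the Cartan integers a_ij = 2(alpha_i, alpha_j)/(alpha_j, alpha_j); the resulting 4x4 Cartan matrix is
[[2, 0, -1, 0], [0, 2, -1, -1], [-1, -1, 2, 0], [0, -1, 0, 2]].
All simple roots have the same length, so the diagram is simply laced. The associated Dynkin diagram is a chain of 4 nodes with single edges (A_4), so the type is A_4 (the algebra sl(5)).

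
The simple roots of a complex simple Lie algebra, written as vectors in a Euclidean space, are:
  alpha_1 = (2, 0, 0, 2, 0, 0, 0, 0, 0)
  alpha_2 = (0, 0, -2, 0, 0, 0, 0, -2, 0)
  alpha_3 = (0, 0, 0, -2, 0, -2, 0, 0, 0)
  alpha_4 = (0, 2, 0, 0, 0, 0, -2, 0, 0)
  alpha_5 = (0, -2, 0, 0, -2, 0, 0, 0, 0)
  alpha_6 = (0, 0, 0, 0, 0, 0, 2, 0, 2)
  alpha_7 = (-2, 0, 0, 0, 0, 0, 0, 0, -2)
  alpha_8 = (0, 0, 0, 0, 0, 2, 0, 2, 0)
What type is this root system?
Compute the Cartan integers a_ij = 2(alpha_i, alpha_j)/(alpha_j, alpha_j); the resulting 8x8 Cartan matrix is
[[2, 0, -1, 0, 0, 0, -1, 0], [0, 2, 0, 0, 0, 0, 0, -1], [-1, 0, 2, 0, 0, 0, 0, -1], [0, 0, 0, 2, -1, -1, 0, 0], [0, 0, 0, -1, 2, 0, 0, 0], [0, 0, 0, -1, 0, 2, -1, 0], [-1, 0, 0, 0, 0, -1, 2, 0], [0, -1, -1, 0, 0, 0, 0, 2]].
All simple roots have the same length, so the diagram is simply laced. The associated Dynkin diagram is a chain of 8 nodes with single edges (A_8), so the type is A_8 (the algebra sl(9)).

A_8 (sl(9))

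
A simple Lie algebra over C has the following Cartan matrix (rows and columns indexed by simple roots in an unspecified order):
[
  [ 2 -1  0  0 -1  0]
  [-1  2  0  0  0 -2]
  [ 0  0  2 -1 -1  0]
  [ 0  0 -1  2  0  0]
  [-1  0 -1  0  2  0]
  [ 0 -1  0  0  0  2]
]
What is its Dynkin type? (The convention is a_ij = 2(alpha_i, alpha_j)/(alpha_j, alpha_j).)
The matrix has rank 6 with 2's on the diagonal. Reading the off-diagonal entries as Dynkin edges (a single edge where a_ij = a_ji = -1; a double or triple edge where a_ij * a_ji = 2 or 3), the diagram is a chain of 6 nodes with a double edge at one end; the terminal node there is the unique short simple root (B_6). One simple-root ordering that puts it in standard form is (alpha_4, alpha_3, alpha_5, alpha_1, alpha_2, alpha_6). So the algebra is type B_6, i.e. so(13).

B_6 (so(13))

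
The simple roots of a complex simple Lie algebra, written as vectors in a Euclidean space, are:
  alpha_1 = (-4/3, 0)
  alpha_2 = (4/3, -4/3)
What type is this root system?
Compute the Cartan integers a_ij = 2(alpha_i, alpha_j)/(alpha_j, alpha_j); the resulting 2x2 Cartan matrix is
[[2, -1], [-2, 2]].
The roots have two lengths (squared-length ratio 2:1); the short ones are alpha_{1}. The associated Dynkin diagram is a chain of 2 nodes with a double edge at one end; the terminal node there is the unique short simple root (B_2), so the type is B_2 (the algebra so(5)).

B2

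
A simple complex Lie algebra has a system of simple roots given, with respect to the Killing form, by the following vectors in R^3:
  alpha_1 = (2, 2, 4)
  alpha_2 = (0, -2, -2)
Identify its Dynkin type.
Compute the Cartan integers a_ij = 2(alpha_i, alpha_j)/(alpha_j, alpha_j); the resulting 2x2 Cartan matrix is
[[2, -3], [-1, 2]].
The roots have two lengths (squared-length ratio 3:1); the short ones are alpha_{2}. The associated Dynkin diagram is two nodes joined by a triple edge (G_2), so the type is G_2.

G_2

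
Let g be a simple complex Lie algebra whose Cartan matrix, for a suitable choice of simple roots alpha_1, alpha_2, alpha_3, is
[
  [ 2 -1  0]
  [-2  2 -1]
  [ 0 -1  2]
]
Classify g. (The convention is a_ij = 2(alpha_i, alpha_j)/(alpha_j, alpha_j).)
B_3 (so(7))

The matrix has rank 3 with 2's on the diagonal. Reading the off-diagonal entries as Dynkin edges (a single edge where a_ij = a_ji = -1; a double or triple edge where a_ij * a_ji = 2 or 3), the diagram is a chain of 3 nodes with a double edge at one end; the terminal node there is the unique short simple root (B_3). One simple-root ordering that puts it in standard form is (alpha_3, alpha_2, alpha_1). So the algebra is type B_3, i.e. so(7).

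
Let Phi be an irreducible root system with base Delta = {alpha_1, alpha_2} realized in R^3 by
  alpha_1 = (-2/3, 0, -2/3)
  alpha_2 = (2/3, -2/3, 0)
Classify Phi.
A2

Compute the Cartan integers a_ij = 2(alpha_i, alpha_j)/(alpha_j, alpha_j); the resulting 2x2 Cartan matrix is
[[2, -1], [-1, 2]].
All simple roots have the same length, so the diagram is simply laced. The associated Dynkin diagram is a chain of 2 nodes with single edges (A_2), so the type is A_2 (the algebra sl(3)).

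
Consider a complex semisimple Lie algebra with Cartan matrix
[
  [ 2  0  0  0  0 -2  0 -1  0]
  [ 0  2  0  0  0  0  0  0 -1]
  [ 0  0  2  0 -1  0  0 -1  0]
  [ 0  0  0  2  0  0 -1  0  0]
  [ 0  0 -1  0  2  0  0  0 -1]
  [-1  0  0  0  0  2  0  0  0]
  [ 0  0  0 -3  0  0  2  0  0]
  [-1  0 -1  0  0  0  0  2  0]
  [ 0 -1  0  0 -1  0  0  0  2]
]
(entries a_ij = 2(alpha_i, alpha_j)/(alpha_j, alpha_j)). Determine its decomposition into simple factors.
The diagram associated to this matrix has two connected components: the simple roots {alpha_1, alpha_2, alpha_3, alpha_5, alpha_6, alpha_8, alpha_9} form a chain of 7 nodes with a double edge at one end; the terminal node there is the unique short simple root (B_7), and {alpha_4, alpha_7} form two nodes joined by a triple edge (G_2). A semisimple Lie algebra decomposes uniquely as the direct sum of simple ideals, one per connected component of its Dynkin diagram, so g ≅ B_7 ⊕ G_2 (dimension 105 + 14 = 119).

B_7 + G_2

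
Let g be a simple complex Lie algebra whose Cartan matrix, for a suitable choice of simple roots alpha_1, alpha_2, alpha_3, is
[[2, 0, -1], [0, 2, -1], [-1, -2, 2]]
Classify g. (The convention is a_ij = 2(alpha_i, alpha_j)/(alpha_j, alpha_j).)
The matrix has rank 3 with 2's on the diagonal. Reading the off-diagonal entries as Dynkin edges (a single edge where a_ij = a_ji = -1; a double or triple edge where a_ij * a_ji = 2 or 3), the diagram is a chain of 3 nodes with a double edge at one end; the terminal node there is the unique short simple root (B_3). One simple-root ordering that puts it in standard form is (alpha_1, alpha_3, alpha_2). So the algebra is type B_3, i.e. so(7).

B_3 (so(7))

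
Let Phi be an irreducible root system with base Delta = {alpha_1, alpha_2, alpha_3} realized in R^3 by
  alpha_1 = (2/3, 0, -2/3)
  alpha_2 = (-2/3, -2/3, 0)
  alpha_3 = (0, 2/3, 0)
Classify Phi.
B_3 (so(7))

Compute the Cartan integers a_ij = 2(alpha_i, alpha_j)/(alpha_j, alpha_j); the resulting 3x3 Cartan matrix is
[[2, -1, 0], [-1, 2, -2], [0, -1, 2]].
The roots have two lengths (squared-length ratio 2:1); the short ones are alpha_{3}. The associated Dynkin diagram is a chain of 3 nodes with a double edge at one end; the terminal node there is the unique short simple root (B_3), so the type is B_3 (the algebra so(7)).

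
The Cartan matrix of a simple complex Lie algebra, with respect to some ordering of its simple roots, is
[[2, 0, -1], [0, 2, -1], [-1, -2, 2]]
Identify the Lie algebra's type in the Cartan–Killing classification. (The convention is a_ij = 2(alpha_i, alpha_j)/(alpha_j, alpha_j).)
The matrix has rank 3 with 2's on the diagonal. Reading the off-diagonal entries as Dynkin edges (a single edge where a_ij = a_ji = -1; a double or triple edge where a_ij * a_ji = 2 or 3), the diagram is a chain of 3 nodes with a double edge at one end; the terminal node there is the unique short simple root (B_3). One simple-root ordering that puts it in standard form is (alpha_1, alpha_3, alpha_2). So the algebra is type B_3, i.e. so(7).

type B_3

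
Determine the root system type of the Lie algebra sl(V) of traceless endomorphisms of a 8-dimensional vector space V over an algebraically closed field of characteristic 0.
This is sl(8), which has dimension 8^2 - 1 = 63 and rank 8 - 1 = 7 (a Cartan subalgebra is the diagonal traceless matrices). In the classification of classical Lie algebras, the special linear algebra sl(n+1) has type A_n; here n = 7, so the Dynkin diagram is a chain of 7 nodes with single edges (A_7). Hence the type is A_7.

A_7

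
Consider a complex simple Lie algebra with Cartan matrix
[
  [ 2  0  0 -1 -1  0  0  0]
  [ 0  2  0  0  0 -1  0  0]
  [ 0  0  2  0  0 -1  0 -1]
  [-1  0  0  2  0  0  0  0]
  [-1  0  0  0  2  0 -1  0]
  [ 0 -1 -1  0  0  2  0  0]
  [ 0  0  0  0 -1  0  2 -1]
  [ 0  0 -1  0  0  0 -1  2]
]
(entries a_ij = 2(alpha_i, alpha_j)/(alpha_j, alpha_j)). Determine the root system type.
type A_8

The matrix has rank 8 with 2's on the diagonal. Reading the off-diagonal entries as Dynkin edges (a single edge where a_ij = a_ji = -1; a double or triple edge where a_ij * a_ji = 2 or 3), the diagram is a chain of 8 nodes with single edges (A_8). One simple-root ordering that puts it in standard form is (alpha_4, alpha_1, alpha_5, alpha_7, alpha_8, alpha_3, alpha_6, alpha_2). So the algebra is type A_8, i.e. sl(9).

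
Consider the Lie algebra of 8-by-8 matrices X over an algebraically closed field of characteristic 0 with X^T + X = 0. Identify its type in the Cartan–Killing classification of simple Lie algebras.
This is so(8) with 8 even, which has dimension 8(8-1)/2 = 28 and rank 8/2 = 4. In the classification of classical Lie algebras, the orthogonal algebra so(2n) in an even number of variables has type D_n; here n = 4, so the Dynkin diagram is a chain of 2 nodes with a fork of two nodes at one end (D_4). Hence the type is D_4.

D4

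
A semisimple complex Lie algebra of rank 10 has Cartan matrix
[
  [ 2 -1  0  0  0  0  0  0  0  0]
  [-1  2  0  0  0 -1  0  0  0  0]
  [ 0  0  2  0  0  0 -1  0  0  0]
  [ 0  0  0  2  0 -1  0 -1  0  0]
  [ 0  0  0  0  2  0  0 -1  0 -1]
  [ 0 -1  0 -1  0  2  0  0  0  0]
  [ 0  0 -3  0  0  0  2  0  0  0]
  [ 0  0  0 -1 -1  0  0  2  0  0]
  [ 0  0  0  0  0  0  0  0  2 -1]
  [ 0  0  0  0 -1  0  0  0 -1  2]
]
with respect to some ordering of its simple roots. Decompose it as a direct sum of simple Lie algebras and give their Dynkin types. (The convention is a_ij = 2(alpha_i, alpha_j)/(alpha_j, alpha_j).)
A_8 + G_2

The diagram associated to this matrix has two connected components: the simple roots {alpha_1, alpha_2, alpha_4, alpha_5, alpha_6, alpha_8, alpha_9, alpha_10} form a chain of 8 nodes with single edges (A_8), and {alpha_3, alpha_7} form two nodes joined by a triple edge (G_2). A semisimple Lie algebra decomposes uniquely as the direct sum of simple ideals, one per connected component of its Dynkin diagram, so g ≅ A_8 ⊕ G_2 (dimension 80 + 14 = 94).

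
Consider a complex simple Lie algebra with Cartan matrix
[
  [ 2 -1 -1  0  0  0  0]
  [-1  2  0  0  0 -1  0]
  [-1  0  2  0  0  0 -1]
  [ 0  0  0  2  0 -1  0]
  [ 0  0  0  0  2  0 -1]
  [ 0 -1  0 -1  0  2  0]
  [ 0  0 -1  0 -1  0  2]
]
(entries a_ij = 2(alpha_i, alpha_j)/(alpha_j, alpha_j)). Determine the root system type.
The matrix has rank 7 with 2's on the diagonal. Reading the off-diagonal entries as Dynkin edges (a single edge where a_ij = a_ji = -1; a double or triple edge where a_ij * a_ji = 2 or 3), the diagram is a chain of 7 nodes with single edges (A_7). One simple-root ordering that puts it in standard form is (alpha_5, alpha_7, alpha_3, alpha_1, alpha_2, alpha_6, alpha_4). So the algebra is type A_7, i.e. sl(8).

A7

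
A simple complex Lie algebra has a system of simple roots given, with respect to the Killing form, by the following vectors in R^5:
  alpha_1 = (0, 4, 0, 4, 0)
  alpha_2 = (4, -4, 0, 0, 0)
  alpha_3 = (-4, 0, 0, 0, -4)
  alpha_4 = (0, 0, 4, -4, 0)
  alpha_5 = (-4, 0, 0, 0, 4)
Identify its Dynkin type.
Compute the Cartan integers a_ij = 2(alpha_i, alpha_j)/(alpha_j, alpha_j); the resulting 5x5 Cartan matrix is
[[2, -1, 0, -1, 0], [-1, 2, -1, 0, -1], [0, -1, 2, 0, 0], [-1, 0, 0, 2, 0], [0, -1, 0, 0, 2]].
All simple roots have the same length, so the diagram is simply laced. The associated Dynkin diagram is a chain of 3 nodes with a fork of two nodes at one end (D_5), so the type is D_5 (the algebra so(10)).

D5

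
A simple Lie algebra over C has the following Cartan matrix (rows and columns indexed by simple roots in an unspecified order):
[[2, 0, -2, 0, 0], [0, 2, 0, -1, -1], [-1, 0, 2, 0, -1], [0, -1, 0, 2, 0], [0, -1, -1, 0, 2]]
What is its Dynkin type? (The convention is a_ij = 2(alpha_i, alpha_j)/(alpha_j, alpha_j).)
C_5

The matrix has rank 5 with 2's on the diagonal. Reading the off-diagonal entries as Dynkin edges (a single edge where a_ij = a_ji = -1; a double or triple edge where a_ij * a_ji = 2 or 3), the diagram is a chain of 5 nodes with a double edge at one end; the terminal node there is the unique long simple root (C_5). One simple-root ordering that puts it in standard form is (alpha_4, alpha_2, alpha_5, alpha_3, alpha_1). So the algebra is type C_5, i.e. sp(10).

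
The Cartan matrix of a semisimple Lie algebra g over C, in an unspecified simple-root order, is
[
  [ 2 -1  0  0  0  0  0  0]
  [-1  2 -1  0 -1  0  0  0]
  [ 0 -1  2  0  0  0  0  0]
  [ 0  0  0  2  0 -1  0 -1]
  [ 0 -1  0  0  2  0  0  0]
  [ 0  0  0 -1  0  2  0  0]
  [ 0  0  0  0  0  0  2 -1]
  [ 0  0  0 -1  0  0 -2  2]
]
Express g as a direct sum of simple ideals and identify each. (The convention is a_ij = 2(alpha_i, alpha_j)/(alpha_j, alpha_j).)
The diagram associated to this matrix has two connected components: the simple roots {alpha_4, alpha_6, alpha_7, alpha_8} form a chain of 4 nodes with a double edge at one end; the terminal node there is the unique short simple root (B_4), and {alpha_1, alpha_2, alpha_3, alpha_5} form a chain of 2 nodes with a fork of two nodes at one end (D_4). A semisimple Lie algebra decomposes uniquely as the direct sum of simple ideals, one per connected component of its Dynkin diagram, so g ≅ B_4 ⊕ D_4 (dimension 36 + 28 = 64).

B4 ⊕ D4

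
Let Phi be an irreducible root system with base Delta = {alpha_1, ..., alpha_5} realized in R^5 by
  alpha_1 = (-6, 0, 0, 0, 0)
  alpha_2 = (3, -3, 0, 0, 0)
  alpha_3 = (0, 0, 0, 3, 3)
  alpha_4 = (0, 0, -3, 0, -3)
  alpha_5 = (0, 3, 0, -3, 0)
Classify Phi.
C5

Compute the Cartan integers a_ij = 2(alpha_i, alpha_j)/(alpha_j, alpha_j); the resulting 5x5 Cartan matrix is
[[2, -2, 0, 0, 0], [-1, 2, 0, 0, -1], [0, 0, 2, -1, -1], [0, 0, -1, 2, 0], [0, -1, -1, 0, 2]].
The roots have two lengths (squared-length ratio 2:1); the short ones are alpha_{2,3,4,5}. The associated Dynkin diagram is a chain of 5 nodes with a double edge at one end; the terminal node there is the unique long simple root (C_5), so the type is C_5 (the algebra sp(10)).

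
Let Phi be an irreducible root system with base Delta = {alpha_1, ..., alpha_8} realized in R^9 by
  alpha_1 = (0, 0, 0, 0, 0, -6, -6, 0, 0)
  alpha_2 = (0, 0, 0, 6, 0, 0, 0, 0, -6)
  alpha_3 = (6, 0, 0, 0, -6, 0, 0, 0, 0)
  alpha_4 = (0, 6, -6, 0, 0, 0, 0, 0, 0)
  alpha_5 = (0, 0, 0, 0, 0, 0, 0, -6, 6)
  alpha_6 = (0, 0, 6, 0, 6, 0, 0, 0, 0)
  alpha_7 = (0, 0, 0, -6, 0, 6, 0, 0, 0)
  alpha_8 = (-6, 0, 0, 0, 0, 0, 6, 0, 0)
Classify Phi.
Compute the Cartan integers a_ij = 2(alpha_i, alpha_j)/(alpha_j, alpha_j); the resulting 8x8 Cartan matrix is
[[2, 0, 0, 0, 0, 0, -1, -1], [0, 2, 0, 0, -1, 0, -1, 0], [0, 0, 2, 0, 0, -1, 0, -1], [0, 0, 0, 2, 0, -1, 0, 0], [0, -1, 0, 0, 2, 0, 0, 0], [0, 0, -1, -1, 0, 2, 0, 0], [-1, -1, 0, 0, 0, 0, 2, 0], [-1, 0, -1, 0, 0, 0, 0, 2]].
All simple roots have the same length, so the diagram is simply laced. The associated Dynkin diagram is a chain of 8 nodes with single edges (A_8), so the type is A_8 (the algebra sl(9)).

type A_8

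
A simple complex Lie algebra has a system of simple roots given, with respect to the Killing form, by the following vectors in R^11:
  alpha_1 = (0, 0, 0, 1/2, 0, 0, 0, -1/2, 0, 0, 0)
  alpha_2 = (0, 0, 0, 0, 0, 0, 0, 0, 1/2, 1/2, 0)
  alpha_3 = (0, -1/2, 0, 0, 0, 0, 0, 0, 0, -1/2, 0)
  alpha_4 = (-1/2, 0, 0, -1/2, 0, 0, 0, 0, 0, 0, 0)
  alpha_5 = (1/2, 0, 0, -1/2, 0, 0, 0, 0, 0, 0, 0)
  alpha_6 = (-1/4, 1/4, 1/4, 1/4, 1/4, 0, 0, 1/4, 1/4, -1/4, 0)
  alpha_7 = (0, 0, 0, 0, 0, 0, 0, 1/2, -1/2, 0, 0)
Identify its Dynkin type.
type E_7

Compute the Cartan integers a_ij = 2(alpha_i, alpha_j)/(alpha_j, alpha_j); the resulting 7x7 Cartan matrix is
[[2, 0, 0, -1, -1, 0, -1], [0, 2, -1, 0, 0, 0, -1], [0, -1, 2, 0, 0, 0, 0], [-1, 0, 0, 2, 0, 0, 0], [-1, 0, 0, 0, 2, -1, 0], [0, 0, 0, 0, -1, 2, 0], [-1, -1, 0, 0, 0, 0, 2]].
All simple roots have the same length, so the diagram is simply laced. The associated Dynkin diagram is a chain of 6 nodes with one extra node attached to the third node from one end (E_7), so the type is E_7.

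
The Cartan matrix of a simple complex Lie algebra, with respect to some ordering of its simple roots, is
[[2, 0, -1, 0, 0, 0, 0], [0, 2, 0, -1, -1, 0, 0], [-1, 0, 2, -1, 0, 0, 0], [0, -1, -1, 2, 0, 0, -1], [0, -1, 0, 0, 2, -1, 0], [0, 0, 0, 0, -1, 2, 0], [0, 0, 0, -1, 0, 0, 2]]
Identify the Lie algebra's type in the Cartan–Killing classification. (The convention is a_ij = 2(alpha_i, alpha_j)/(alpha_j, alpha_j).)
The matrix has rank 7 with 2's on the diagonal. Reading the off-diagonal entries as Dynkin edges (a single edge where a_ij = a_ji = -1; a double or triple edge where a_ij * a_ji = 2 or 3), the diagram is a chain of 6 nodes with one extra node attached to the third node from one end (E_7). One simple-root ordering that puts it in standard form is (alpha_1, alpha_7, alpha_3, alpha_4, alpha_2, alpha_5, alpha_6). So the algebra is type E_7.

E_7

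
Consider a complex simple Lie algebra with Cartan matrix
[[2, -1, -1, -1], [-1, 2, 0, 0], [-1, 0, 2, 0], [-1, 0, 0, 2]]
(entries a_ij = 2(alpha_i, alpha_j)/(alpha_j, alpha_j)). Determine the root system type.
The matrix has rank 4 with 2's on the diagonal. Reading the off-diagonal entries as Dynkin edges (a single edge where a_ij = a_ji = -1; a double or triple edge where a_ij * a_ji = 2 or 3), the diagram is a chain of 2 nodes with a fork of two nodes at one end (D_4). One simple-root ordering that puts it in standard form is (alpha_2, alpha_1, alpha_3, alpha_4). So the algebra is type D_4, i.e. so(8).

D_4 (so(8))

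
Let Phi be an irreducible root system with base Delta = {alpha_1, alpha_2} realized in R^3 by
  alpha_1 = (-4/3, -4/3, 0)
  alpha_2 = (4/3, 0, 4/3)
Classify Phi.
Compute the Cartan integers a_ij = 2(alpha_i, alpha_j)/(alpha_j, alpha_j); the resulting 2x2 Cartan matrix is
[[2, -1], [-1, 2]].
All simple roots have the same length, so the diagram is simply laced. The associated Dynkin diagram is a chain of 2 nodes with single edges (A_2), so the type is A_2 (the algebra sl(3)).

A_2 (sl(3))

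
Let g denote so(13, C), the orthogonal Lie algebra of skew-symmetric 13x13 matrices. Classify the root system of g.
B_6

This is so(13) with 13 odd, which has dimension 13(13-1)/2 = 78 and rank (13-1)/2 = 6. In the classification of classical Lie algebras, the orthogonal algebra so(2n+1) in an odd number of variables has type B_n; here n = 6, so the Dynkin diagram is a chain of 6 nodes with a double edge at one end; the terminal node there is the unique short simple root (B_6). Hence the type is B_6.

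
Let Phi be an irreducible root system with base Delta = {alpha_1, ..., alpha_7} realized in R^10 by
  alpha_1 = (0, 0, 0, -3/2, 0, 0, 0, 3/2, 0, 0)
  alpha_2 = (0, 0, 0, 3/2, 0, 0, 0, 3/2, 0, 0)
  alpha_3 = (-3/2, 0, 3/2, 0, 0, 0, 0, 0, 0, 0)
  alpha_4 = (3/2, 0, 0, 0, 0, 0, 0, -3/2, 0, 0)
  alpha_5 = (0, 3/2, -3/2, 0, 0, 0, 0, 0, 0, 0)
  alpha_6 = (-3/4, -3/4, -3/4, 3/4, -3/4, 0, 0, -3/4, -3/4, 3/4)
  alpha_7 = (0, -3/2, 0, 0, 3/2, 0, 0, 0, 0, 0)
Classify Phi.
Compute the Cartan integers a_ij = 2(alpha_i, alpha_j)/(alpha_j, alpha_j); the resulting 7x7 Cartan matrix is
[[2, 0, 0, -1, 0, -1, 0], [0, 2, 0, -1, 0, 0, 0], [0, 0, 2, -1, -1, 0, 0], [-1, -1, -1, 2, 0, 0, 0], [0, 0, -1, 0, 2, 0, -1], [-1, 0, 0, 0, 0, 2, 0], [0, 0, 0, 0, -1, 0, 2]].
All simple roots have the same length, so the diagram is simply laced. The associated Dynkin diagram is a chain of 6 nodes with one extra node attached to the third node from one end (E_7), so the type is E_7.

type E_7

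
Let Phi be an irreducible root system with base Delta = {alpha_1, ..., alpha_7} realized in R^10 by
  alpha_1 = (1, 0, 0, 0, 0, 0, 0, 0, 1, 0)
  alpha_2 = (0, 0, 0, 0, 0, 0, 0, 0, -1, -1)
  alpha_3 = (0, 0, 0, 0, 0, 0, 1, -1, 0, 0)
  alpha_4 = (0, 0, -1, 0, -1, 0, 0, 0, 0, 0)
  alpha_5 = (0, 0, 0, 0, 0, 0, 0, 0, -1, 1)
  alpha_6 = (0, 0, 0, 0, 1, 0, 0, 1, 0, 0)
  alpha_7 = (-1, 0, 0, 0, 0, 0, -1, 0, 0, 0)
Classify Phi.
Compute the Cartan integers a_ij = 2(alpha_i, alpha_j)/(alpha_j, alpha_j); the resulting 7x7 Cartan matrix is
[[2, -1, 0, 0, -1, 0, -1], [-1, 2, 0, 0, 0, 0, 0], [0, 0, 2, 0, 0, -1, -1], [0, 0, 0, 2, 0, -1, 0], [-1, 0, 0, 0, 2, 0, 0], [0, 0, -1, -1, 0, 2, 0], [-1, 0, -1, 0, 0, 0, 2]].
All simple roots have the same length, so the diagram is simply laced. The associated Dynkin diagram is a chain of 5 nodes with a fork of two nodes at one end (D_7), so the type is D_7 (the algebra so(14)).

D_7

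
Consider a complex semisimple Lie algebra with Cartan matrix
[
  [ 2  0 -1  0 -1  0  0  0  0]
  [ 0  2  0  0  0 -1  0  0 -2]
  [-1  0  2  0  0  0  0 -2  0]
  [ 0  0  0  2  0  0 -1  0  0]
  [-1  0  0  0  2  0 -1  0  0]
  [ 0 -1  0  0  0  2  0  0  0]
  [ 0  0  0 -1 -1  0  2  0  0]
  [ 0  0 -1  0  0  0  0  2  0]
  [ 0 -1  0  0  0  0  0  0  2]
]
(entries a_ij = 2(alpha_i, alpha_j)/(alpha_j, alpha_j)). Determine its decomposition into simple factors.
The diagram associated to this matrix has two connected components: the simple roots {alpha_2, alpha_6, alpha_9} form a chain of 3 nodes with a double edge at one end; the terminal node there is the unique short simple root (B_3), and {alpha_1, alpha_3, alpha_4, alpha_5, alpha_7, alpha_8} form a chain of 6 nodes with a double edge at one end; the terminal node there is the unique short simple root (B_6). A semisimple Lie algebra decomposes uniquely as the direct sum of simple ideals, one per connected component of its Dynkin diagram, so g ≅ B_3 ⊕ B_6 (dimension 21 + 78 = 99).

type B_3 + type B_6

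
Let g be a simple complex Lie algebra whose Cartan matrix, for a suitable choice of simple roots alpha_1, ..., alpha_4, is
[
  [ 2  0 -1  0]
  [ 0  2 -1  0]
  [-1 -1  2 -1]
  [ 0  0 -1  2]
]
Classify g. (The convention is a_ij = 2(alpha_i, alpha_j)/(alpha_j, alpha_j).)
D4

The matrix has rank 4 with 2's on the diagonal. Reading the off-diagonal entries as Dynkin edges (a single edge where a_ij = a_ji = -1; a double or triple edge where a_ij * a_ji = 2 or 3), the diagram is a chain of 2 nodes with a fork of two nodes at one end (D_4). One simple-root ordering that puts it in standard form is (alpha_2, alpha_3, alpha_1, alpha_4). So the algebra is type D_4, i.e. so(8).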